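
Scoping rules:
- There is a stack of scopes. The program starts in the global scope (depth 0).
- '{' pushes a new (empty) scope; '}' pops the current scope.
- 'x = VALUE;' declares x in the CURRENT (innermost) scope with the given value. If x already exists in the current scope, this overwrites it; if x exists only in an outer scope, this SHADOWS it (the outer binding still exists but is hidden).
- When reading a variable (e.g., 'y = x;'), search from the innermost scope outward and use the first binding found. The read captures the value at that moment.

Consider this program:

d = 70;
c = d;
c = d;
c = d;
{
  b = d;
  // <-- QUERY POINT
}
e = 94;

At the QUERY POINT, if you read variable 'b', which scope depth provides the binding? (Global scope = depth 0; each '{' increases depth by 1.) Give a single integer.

Answer: 1

Derivation:
Step 1: declare d=70 at depth 0
Step 2: declare c=(read d)=70 at depth 0
Step 3: declare c=(read d)=70 at depth 0
Step 4: declare c=(read d)=70 at depth 0
Step 5: enter scope (depth=1)
Step 6: declare b=(read d)=70 at depth 1
Visible at query point: b=70 c=70 d=70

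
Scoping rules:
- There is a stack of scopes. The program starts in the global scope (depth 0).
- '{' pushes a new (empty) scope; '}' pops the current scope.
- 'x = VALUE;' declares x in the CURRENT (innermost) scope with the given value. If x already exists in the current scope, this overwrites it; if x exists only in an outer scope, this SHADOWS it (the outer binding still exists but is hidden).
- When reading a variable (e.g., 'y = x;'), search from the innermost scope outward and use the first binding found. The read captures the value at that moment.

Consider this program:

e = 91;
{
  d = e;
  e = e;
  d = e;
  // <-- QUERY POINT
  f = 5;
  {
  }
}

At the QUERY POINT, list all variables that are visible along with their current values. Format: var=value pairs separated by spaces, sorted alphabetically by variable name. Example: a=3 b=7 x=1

Step 1: declare e=91 at depth 0
Step 2: enter scope (depth=1)
Step 3: declare d=(read e)=91 at depth 1
Step 4: declare e=(read e)=91 at depth 1
Step 5: declare d=(read e)=91 at depth 1
Visible at query point: d=91 e=91

Answer: d=91 e=91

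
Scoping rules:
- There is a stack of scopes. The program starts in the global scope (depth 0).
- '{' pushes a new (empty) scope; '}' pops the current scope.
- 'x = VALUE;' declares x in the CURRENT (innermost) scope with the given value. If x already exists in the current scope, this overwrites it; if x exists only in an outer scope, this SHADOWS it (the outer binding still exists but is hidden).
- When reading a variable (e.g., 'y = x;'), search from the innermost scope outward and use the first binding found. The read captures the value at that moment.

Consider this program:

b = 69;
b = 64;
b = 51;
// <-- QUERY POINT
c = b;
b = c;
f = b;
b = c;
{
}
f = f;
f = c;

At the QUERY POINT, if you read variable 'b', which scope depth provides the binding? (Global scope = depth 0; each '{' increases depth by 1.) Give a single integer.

Answer: 0

Derivation:
Step 1: declare b=69 at depth 0
Step 2: declare b=64 at depth 0
Step 3: declare b=51 at depth 0
Visible at query point: b=51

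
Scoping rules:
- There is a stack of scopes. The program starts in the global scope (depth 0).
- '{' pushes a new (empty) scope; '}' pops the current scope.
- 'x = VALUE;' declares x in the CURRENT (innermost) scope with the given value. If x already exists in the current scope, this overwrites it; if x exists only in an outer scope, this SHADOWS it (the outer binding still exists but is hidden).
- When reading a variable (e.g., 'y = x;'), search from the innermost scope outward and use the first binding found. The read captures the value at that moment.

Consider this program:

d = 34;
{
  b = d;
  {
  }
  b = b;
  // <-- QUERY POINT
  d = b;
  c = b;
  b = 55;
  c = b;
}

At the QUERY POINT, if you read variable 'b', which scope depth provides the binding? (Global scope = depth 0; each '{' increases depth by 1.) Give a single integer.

Step 1: declare d=34 at depth 0
Step 2: enter scope (depth=1)
Step 3: declare b=(read d)=34 at depth 1
Step 4: enter scope (depth=2)
Step 5: exit scope (depth=1)
Step 6: declare b=(read b)=34 at depth 1
Visible at query point: b=34 d=34

Answer: 1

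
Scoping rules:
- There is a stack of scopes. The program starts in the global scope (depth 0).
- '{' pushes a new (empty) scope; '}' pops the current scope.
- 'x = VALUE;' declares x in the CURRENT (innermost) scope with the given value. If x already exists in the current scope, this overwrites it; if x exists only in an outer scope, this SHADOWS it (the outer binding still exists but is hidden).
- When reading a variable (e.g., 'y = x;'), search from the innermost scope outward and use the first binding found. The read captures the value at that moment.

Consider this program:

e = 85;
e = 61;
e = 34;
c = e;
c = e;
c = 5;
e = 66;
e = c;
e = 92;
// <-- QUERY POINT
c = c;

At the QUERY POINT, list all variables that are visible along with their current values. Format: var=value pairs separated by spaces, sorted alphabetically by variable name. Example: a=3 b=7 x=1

Answer: c=5 e=92

Derivation:
Step 1: declare e=85 at depth 0
Step 2: declare e=61 at depth 0
Step 3: declare e=34 at depth 0
Step 4: declare c=(read e)=34 at depth 0
Step 5: declare c=(read e)=34 at depth 0
Step 6: declare c=5 at depth 0
Step 7: declare e=66 at depth 0
Step 8: declare e=(read c)=5 at depth 0
Step 9: declare e=92 at depth 0
Visible at query point: c=5 e=92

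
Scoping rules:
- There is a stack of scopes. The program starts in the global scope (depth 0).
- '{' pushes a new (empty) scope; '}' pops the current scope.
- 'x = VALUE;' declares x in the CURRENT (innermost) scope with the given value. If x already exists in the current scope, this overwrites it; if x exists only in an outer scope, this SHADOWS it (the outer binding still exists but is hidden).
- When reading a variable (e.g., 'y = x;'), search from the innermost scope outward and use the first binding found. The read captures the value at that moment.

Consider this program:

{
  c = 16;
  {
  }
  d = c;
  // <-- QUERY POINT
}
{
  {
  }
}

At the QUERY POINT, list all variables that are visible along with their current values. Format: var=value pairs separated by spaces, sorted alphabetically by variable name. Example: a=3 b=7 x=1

Answer: c=16 d=16

Derivation:
Step 1: enter scope (depth=1)
Step 2: declare c=16 at depth 1
Step 3: enter scope (depth=2)
Step 4: exit scope (depth=1)
Step 5: declare d=(read c)=16 at depth 1
Visible at query point: c=16 d=16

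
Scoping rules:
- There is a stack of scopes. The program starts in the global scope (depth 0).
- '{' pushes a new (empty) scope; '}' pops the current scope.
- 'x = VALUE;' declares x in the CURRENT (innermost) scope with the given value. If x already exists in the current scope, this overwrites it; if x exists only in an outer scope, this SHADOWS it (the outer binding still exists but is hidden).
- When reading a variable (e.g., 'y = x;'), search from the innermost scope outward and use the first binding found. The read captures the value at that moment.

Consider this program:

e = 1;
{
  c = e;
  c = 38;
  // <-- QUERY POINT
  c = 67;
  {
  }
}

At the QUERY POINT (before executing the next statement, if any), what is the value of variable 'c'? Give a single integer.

Step 1: declare e=1 at depth 0
Step 2: enter scope (depth=1)
Step 3: declare c=(read e)=1 at depth 1
Step 4: declare c=38 at depth 1
Visible at query point: c=38 e=1

Answer: 38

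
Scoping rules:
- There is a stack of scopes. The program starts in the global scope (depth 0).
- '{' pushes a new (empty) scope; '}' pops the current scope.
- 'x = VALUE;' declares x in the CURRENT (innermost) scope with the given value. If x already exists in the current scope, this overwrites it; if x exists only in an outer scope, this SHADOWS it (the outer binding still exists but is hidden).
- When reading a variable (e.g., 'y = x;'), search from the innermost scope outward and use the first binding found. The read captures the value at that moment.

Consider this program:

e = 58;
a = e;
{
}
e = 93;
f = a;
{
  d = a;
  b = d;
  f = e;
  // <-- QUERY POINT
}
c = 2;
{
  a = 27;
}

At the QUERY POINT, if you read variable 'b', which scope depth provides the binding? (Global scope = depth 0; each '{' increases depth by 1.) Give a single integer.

Step 1: declare e=58 at depth 0
Step 2: declare a=(read e)=58 at depth 0
Step 3: enter scope (depth=1)
Step 4: exit scope (depth=0)
Step 5: declare e=93 at depth 0
Step 6: declare f=(read a)=58 at depth 0
Step 7: enter scope (depth=1)
Step 8: declare d=(read a)=58 at depth 1
Step 9: declare b=(read d)=58 at depth 1
Step 10: declare f=(read e)=93 at depth 1
Visible at query point: a=58 b=58 d=58 e=93 f=93

Answer: 1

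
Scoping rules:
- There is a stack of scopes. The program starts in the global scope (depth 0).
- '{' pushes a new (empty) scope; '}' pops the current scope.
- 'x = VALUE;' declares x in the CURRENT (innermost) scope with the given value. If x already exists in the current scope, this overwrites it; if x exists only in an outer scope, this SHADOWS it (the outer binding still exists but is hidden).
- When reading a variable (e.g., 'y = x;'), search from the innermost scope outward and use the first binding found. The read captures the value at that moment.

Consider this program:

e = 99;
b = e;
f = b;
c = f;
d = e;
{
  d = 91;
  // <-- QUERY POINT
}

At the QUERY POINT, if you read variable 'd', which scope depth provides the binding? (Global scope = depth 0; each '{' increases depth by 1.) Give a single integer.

Answer: 1

Derivation:
Step 1: declare e=99 at depth 0
Step 2: declare b=(read e)=99 at depth 0
Step 3: declare f=(read b)=99 at depth 0
Step 4: declare c=(read f)=99 at depth 0
Step 5: declare d=(read e)=99 at depth 0
Step 6: enter scope (depth=1)
Step 7: declare d=91 at depth 1
Visible at query point: b=99 c=99 d=91 e=99 f=99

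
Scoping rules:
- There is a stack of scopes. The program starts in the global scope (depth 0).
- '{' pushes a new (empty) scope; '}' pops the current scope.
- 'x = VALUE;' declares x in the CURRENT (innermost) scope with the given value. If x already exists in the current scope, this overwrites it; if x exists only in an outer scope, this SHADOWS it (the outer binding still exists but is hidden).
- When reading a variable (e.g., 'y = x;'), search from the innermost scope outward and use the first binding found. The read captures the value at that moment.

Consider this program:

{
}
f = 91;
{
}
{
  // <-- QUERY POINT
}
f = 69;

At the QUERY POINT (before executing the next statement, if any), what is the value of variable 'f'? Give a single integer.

Answer: 91

Derivation:
Step 1: enter scope (depth=1)
Step 2: exit scope (depth=0)
Step 3: declare f=91 at depth 0
Step 4: enter scope (depth=1)
Step 5: exit scope (depth=0)
Step 6: enter scope (depth=1)
Visible at query point: f=91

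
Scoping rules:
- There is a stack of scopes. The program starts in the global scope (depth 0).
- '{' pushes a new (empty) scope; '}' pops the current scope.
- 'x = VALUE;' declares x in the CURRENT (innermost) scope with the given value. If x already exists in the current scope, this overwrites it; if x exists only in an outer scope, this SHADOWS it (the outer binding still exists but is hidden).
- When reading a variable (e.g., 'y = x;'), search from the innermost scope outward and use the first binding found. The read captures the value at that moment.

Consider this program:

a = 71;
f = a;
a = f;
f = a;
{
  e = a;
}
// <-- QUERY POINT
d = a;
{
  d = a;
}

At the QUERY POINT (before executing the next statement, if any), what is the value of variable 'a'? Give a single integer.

Step 1: declare a=71 at depth 0
Step 2: declare f=(read a)=71 at depth 0
Step 3: declare a=(read f)=71 at depth 0
Step 4: declare f=(read a)=71 at depth 0
Step 5: enter scope (depth=1)
Step 6: declare e=(read a)=71 at depth 1
Step 7: exit scope (depth=0)
Visible at query point: a=71 f=71

Answer: 71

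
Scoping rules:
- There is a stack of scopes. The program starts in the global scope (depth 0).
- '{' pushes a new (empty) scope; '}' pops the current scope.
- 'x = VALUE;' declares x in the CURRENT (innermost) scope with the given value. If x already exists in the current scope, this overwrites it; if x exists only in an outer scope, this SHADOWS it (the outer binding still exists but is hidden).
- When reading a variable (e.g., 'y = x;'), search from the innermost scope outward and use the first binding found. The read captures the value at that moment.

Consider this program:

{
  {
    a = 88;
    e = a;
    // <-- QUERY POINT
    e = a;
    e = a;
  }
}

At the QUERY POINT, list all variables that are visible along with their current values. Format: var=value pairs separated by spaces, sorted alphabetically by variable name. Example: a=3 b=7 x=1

Step 1: enter scope (depth=1)
Step 2: enter scope (depth=2)
Step 3: declare a=88 at depth 2
Step 4: declare e=(read a)=88 at depth 2
Visible at query point: a=88 e=88

Answer: a=88 e=88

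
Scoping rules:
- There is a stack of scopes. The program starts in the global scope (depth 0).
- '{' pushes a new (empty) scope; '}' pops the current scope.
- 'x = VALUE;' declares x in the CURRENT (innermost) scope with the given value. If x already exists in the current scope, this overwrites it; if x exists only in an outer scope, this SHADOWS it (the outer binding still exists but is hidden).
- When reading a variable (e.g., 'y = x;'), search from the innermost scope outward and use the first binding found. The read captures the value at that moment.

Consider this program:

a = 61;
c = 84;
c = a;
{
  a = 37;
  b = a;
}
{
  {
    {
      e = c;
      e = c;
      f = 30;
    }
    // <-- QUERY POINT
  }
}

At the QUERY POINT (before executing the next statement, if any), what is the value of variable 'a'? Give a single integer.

Answer: 61

Derivation:
Step 1: declare a=61 at depth 0
Step 2: declare c=84 at depth 0
Step 3: declare c=(read a)=61 at depth 0
Step 4: enter scope (depth=1)
Step 5: declare a=37 at depth 1
Step 6: declare b=(read a)=37 at depth 1
Step 7: exit scope (depth=0)
Step 8: enter scope (depth=1)
Step 9: enter scope (depth=2)
Step 10: enter scope (depth=3)
Step 11: declare e=(read c)=61 at depth 3
Step 12: declare e=(read c)=61 at depth 3
Step 13: declare f=30 at depth 3
Step 14: exit scope (depth=2)
Visible at query point: a=61 c=61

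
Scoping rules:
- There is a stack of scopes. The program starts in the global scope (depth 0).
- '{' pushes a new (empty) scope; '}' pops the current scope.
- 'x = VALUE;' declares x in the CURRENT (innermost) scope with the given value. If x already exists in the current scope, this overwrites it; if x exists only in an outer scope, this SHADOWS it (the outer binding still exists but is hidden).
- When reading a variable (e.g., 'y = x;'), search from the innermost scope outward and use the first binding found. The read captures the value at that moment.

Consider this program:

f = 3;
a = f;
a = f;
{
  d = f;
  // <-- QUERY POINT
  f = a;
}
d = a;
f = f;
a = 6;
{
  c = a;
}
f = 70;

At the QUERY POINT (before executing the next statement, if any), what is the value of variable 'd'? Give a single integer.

Answer: 3

Derivation:
Step 1: declare f=3 at depth 0
Step 2: declare a=(read f)=3 at depth 0
Step 3: declare a=(read f)=3 at depth 0
Step 4: enter scope (depth=1)
Step 5: declare d=(read f)=3 at depth 1
Visible at query point: a=3 d=3 f=3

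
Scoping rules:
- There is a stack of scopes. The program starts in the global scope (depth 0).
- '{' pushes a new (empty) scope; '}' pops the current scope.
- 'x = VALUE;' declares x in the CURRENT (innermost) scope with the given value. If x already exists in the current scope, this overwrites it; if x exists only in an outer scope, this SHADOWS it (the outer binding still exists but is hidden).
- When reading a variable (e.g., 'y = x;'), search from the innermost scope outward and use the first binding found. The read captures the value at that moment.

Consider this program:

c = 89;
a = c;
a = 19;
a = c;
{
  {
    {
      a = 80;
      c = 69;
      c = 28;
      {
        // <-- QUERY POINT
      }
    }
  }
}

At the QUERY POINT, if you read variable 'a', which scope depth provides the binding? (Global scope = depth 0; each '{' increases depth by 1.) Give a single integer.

Answer: 3

Derivation:
Step 1: declare c=89 at depth 0
Step 2: declare a=(read c)=89 at depth 0
Step 3: declare a=19 at depth 0
Step 4: declare a=(read c)=89 at depth 0
Step 5: enter scope (depth=1)
Step 6: enter scope (depth=2)
Step 7: enter scope (depth=3)
Step 8: declare a=80 at depth 3
Step 9: declare c=69 at depth 3
Step 10: declare c=28 at depth 3
Step 11: enter scope (depth=4)
Visible at query point: a=80 c=28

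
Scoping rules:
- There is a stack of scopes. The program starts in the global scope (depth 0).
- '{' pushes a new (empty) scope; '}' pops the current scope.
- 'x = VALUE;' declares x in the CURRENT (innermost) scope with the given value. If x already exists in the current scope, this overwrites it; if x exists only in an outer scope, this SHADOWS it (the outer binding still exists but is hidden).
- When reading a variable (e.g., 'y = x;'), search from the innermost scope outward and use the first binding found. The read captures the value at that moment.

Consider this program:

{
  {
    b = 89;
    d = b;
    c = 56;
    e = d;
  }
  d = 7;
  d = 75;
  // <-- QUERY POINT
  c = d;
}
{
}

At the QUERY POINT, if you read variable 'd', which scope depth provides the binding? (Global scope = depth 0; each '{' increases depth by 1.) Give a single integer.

Step 1: enter scope (depth=1)
Step 2: enter scope (depth=2)
Step 3: declare b=89 at depth 2
Step 4: declare d=(read b)=89 at depth 2
Step 5: declare c=56 at depth 2
Step 6: declare e=(read d)=89 at depth 2
Step 7: exit scope (depth=1)
Step 8: declare d=7 at depth 1
Step 9: declare d=75 at depth 1
Visible at query point: d=75

Answer: 1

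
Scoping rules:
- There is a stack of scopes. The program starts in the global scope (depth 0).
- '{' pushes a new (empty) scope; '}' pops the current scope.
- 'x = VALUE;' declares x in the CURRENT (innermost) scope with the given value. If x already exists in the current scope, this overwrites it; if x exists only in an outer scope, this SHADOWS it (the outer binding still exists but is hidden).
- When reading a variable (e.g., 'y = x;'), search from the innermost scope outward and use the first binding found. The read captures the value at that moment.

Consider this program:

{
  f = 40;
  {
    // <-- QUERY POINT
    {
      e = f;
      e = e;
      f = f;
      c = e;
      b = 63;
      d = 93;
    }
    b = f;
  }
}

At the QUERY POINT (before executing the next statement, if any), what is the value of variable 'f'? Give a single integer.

Answer: 40

Derivation:
Step 1: enter scope (depth=1)
Step 2: declare f=40 at depth 1
Step 3: enter scope (depth=2)
Visible at query point: f=40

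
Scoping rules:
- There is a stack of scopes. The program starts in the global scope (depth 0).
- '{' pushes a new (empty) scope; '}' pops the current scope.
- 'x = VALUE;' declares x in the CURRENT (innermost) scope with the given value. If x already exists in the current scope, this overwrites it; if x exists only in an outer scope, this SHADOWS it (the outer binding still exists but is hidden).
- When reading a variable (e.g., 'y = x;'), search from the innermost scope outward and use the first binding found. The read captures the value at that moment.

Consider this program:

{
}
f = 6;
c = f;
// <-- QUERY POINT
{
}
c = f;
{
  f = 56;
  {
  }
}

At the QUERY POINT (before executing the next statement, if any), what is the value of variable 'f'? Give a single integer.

Step 1: enter scope (depth=1)
Step 2: exit scope (depth=0)
Step 3: declare f=6 at depth 0
Step 4: declare c=(read f)=6 at depth 0
Visible at query point: c=6 f=6

Answer: 6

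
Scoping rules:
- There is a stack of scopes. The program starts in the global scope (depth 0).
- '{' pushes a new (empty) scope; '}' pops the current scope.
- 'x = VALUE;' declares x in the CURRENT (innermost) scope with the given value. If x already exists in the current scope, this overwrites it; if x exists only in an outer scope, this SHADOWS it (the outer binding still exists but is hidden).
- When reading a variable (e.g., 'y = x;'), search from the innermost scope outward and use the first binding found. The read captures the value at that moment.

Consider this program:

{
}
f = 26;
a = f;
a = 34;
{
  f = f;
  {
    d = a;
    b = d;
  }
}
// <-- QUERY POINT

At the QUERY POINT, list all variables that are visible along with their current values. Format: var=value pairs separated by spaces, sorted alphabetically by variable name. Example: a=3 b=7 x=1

Answer: a=34 f=26

Derivation:
Step 1: enter scope (depth=1)
Step 2: exit scope (depth=0)
Step 3: declare f=26 at depth 0
Step 4: declare a=(read f)=26 at depth 0
Step 5: declare a=34 at depth 0
Step 6: enter scope (depth=1)
Step 7: declare f=(read f)=26 at depth 1
Step 8: enter scope (depth=2)
Step 9: declare d=(read a)=34 at depth 2
Step 10: declare b=(read d)=34 at depth 2
Step 11: exit scope (depth=1)
Step 12: exit scope (depth=0)
Visible at query point: a=34 f=26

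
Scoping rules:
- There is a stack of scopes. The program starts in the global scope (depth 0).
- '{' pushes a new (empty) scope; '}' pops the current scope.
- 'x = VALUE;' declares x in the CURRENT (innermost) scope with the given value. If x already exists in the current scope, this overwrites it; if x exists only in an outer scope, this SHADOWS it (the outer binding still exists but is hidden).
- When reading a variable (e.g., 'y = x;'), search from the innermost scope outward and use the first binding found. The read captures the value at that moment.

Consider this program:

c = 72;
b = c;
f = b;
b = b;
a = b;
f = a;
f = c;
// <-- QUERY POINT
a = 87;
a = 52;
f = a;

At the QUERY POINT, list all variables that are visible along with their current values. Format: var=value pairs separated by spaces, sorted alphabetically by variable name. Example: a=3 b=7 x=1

Answer: a=72 b=72 c=72 f=72

Derivation:
Step 1: declare c=72 at depth 0
Step 2: declare b=(read c)=72 at depth 0
Step 3: declare f=(read b)=72 at depth 0
Step 4: declare b=(read b)=72 at depth 0
Step 5: declare a=(read b)=72 at depth 0
Step 6: declare f=(read a)=72 at depth 0
Step 7: declare f=(read c)=72 at depth 0
Visible at query point: a=72 b=72 c=72 f=72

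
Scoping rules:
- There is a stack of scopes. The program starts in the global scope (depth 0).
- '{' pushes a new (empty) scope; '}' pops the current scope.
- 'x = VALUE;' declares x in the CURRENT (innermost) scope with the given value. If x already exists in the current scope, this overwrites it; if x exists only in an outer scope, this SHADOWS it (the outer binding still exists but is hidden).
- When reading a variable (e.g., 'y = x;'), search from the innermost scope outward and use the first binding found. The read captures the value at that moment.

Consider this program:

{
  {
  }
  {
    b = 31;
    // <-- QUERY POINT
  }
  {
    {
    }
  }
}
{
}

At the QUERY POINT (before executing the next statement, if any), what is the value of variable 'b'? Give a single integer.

Step 1: enter scope (depth=1)
Step 2: enter scope (depth=2)
Step 3: exit scope (depth=1)
Step 4: enter scope (depth=2)
Step 5: declare b=31 at depth 2
Visible at query point: b=31

Answer: 31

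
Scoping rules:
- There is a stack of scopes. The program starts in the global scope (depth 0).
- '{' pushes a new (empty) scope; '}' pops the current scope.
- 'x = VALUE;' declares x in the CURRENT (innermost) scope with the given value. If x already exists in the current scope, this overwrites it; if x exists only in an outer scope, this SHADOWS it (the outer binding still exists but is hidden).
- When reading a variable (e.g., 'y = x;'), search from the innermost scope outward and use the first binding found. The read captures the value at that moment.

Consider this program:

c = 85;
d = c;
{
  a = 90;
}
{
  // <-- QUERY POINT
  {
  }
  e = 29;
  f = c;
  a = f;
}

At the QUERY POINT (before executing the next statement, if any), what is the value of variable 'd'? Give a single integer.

Step 1: declare c=85 at depth 0
Step 2: declare d=(read c)=85 at depth 0
Step 3: enter scope (depth=1)
Step 4: declare a=90 at depth 1
Step 5: exit scope (depth=0)
Step 6: enter scope (depth=1)
Visible at query point: c=85 d=85

Answer: 85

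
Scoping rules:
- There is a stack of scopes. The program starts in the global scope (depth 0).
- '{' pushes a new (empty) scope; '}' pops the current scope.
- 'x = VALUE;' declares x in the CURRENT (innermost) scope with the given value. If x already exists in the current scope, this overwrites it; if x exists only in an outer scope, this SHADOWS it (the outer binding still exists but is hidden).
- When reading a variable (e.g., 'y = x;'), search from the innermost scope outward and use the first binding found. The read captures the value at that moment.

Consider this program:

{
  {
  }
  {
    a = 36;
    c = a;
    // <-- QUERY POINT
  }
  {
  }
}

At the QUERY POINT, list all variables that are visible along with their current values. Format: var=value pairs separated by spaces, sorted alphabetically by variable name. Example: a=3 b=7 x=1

Answer: a=36 c=36

Derivation:
Step 1: enter scope (depth=1)
Step 2: enter scope (depth=2)
Step 3: exit scope (depth=1)
Step 4: enter scope (depth=2)
Step 5: declare a=36 at depth 2
Step 6: declare c=(read a)=36 at depth 2
Visible at query point: a=36 c=36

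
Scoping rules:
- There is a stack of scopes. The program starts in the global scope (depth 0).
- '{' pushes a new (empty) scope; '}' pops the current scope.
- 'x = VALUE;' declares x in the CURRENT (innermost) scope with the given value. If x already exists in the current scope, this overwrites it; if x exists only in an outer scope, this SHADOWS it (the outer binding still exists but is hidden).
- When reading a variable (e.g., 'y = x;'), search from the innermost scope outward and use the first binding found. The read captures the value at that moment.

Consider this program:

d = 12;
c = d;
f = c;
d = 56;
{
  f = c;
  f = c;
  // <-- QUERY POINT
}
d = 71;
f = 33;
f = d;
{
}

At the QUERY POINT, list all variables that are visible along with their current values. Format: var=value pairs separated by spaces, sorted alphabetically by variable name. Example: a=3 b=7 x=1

Answer: c=12 d=56 f=12

Derivation:
Step 1: declare d=12 at depth 0
Step 2: declare c=(read d)=12 at depth 0
Step 3: declare f=(read c)=12 at depth 0
Step 4: declare d=56 at depth 0
Step 5: enter scope (depth=1)
Step 6: declare f=(read c)=12 at depth 1
Step 7: declare f=(read c)=12 at depth 1
Visible at query point: c=12 d=56 f=12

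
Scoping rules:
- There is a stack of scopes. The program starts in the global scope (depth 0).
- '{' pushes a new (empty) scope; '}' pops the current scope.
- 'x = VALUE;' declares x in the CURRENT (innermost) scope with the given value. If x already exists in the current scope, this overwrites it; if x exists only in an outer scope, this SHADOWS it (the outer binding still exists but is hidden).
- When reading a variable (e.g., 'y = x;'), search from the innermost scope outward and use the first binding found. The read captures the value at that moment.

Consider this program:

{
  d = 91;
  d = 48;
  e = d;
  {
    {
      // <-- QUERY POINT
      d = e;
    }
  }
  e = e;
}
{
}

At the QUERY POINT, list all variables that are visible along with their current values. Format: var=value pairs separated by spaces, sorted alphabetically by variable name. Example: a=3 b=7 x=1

Answer: d=48 e=48

Derivation:
Step 1: enter scope (depth=1)
Step 2: declare d=91 at depth 1
Step 3: declare d=48 at depth 1
Step 4: declare e=(read d)=48 at depth 1
Step 5: enter scope (depth=2)
Step 6: enter scope (depth=3)
Visible at query point: d=48 e=48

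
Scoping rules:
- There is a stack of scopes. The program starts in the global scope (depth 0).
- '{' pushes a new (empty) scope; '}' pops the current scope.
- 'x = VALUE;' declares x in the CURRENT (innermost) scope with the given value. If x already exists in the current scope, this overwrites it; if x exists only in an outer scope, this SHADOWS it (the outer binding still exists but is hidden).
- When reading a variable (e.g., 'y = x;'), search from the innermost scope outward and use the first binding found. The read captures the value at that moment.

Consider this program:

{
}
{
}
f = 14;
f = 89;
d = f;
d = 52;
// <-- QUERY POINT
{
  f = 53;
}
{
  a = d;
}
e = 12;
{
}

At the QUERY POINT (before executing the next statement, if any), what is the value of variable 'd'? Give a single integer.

Answer: 52

Derivation:
Step 1: enter scope (depth=1)
Step 2: exit scope (depth=0)
Step 3: enter scope (depth=1)
Step 4: exit scope (depth=0)
Step 5: declare f=14 at depth 0
Step 6: declare f=89 at depth 0
Step 7: declare d=(read f)=89 at depth 0
Step 8: declare d=52 at depth 0
Visible at query point: d=52 f=89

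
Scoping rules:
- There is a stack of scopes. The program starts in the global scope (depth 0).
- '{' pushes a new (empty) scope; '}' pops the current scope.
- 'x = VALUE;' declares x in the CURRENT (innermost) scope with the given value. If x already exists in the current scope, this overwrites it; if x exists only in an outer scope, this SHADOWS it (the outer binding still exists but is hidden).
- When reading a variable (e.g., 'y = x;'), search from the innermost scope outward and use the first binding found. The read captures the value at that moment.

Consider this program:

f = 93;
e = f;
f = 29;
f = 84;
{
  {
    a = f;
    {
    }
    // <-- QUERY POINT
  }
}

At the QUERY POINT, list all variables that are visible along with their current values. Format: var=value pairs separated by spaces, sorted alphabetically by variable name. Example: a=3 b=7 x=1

Answer: a=84 e=93 f=84

Derivation:
Step 1: declare f=93 at depth 0
Step 2: declare e=(read f)=93 at depth 0
Step 3: declare f=29 at depth 0
Step 4: declare f=84 at depth 0
Step 5: enter scope (depth=1)
Step 6: enter scope (depth=2)
Step 7: declare a=(read f)=84 at depth 2
Step 8: enter scope (depth=3)
Step 9: exit scope (depth=2)
Visible at query point: a=84 e=93 f=84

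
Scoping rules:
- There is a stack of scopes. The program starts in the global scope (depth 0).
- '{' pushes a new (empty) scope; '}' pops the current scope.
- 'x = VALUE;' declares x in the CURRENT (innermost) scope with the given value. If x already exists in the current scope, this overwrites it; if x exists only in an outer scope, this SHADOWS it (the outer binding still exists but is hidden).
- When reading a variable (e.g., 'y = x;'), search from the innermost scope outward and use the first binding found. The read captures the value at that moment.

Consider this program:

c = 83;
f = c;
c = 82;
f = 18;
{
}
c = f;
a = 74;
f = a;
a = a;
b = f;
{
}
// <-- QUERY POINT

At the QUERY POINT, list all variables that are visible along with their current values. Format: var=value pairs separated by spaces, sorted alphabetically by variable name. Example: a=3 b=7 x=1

Answer: a=74 b=74 c=18 f=74

Derivation:
Step 1: declare c=83 at depth 0
Step 2: declare f=(read c)=83 at depth 0
Step 3: declare c=82 at depth 0
Step 4: declare f=18 at depth 0
Step 5: enter scope (depth=1)
Step 6: exit scope (depth=0)
Step 7: declare c=(read f)=18 at depth 0
Step 8: declare a=74 at depth 0
Step 9: declare f=(read a)=74 at depth 0
Step 10: declare a=(read a)=74 at depth 0
Step 11: declare b=(read f)=74 at depth 0
Step 12: enter scope (depth=1)
Step 13: exit scope (depth=0)
Visible at query point: a=74 b=74 c=18 f=74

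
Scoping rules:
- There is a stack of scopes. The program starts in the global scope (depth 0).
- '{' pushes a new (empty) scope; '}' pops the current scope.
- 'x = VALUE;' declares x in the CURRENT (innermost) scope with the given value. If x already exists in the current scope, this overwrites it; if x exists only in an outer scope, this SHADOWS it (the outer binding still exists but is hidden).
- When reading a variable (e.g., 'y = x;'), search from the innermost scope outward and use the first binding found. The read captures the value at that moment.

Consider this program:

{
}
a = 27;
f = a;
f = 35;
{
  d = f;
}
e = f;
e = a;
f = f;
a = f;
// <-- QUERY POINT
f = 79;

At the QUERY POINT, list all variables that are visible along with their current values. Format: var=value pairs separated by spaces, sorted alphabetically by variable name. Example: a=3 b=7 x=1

Step 1: enter scope (depth=1)
Step 2: exit scope (depth=0)
Step 3: declare a=27 at depth 0
Step 4: declare f=(read a)=27 at depth 0
Step 5: declare f=35 at depth 0
Step 6: enter scope (depth=1)
Step 7: declare d=(read f)=35 at depth 1
Step 8: exit scope (depth=0)
Step 9: declare e=(read f)=35 at depth 0
Step 10: declare e=(read a)=27 at depth 0
Step 11: declare f=(read f)=35 at depth 0
Step 12: declare a=(read f)=35 at depth 0
Visible at query point: a=35 e=27 f=35

Answer: a=35 e=27 f=35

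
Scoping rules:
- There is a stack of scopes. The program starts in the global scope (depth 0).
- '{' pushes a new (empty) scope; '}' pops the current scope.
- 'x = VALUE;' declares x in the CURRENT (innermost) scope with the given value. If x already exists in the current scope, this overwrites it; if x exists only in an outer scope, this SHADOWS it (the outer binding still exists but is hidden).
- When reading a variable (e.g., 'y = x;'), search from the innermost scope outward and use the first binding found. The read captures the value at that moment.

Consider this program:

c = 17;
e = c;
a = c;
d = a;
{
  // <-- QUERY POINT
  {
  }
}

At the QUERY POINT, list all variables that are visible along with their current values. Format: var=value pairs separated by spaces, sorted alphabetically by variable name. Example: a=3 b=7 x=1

Step 1: declare c=17 at depth 0
Step 2: declare e=(read c)=17 at depth 0
Step 3: declare a=(read c)=17 at depth 0
Step 4: declare d=(read a)=17 at depth 0
Step 5: enter scope (depth=1)
Visible at query point: a=17 c=17 d=17 e=17

Answer: a=17 c=17 d=17 e=17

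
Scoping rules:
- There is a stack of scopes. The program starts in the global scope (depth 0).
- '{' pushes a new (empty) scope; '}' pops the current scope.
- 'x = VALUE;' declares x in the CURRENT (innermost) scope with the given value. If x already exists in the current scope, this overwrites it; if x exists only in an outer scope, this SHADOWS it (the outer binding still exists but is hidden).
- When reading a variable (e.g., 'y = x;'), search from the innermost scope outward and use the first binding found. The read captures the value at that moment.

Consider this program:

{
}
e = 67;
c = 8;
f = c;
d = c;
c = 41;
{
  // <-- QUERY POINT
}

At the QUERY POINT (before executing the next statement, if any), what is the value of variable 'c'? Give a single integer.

Answer: 41

Derivation:
Step 1: enter scope (depth=1)
Step 2: exit scope (depth=0)
Step 3: declare e=67 at depth 0
Step 4: declare c=8 at depth 0
Step 5: declare f=(read c)=8 at depth 0
Step 6: declare d=(read c)=8 at depth 0
Step 7: declare c=41 at depth 0
Step 8: enter scope (depth=1)
Visible at query point: c=41 d=8 e=67 f=8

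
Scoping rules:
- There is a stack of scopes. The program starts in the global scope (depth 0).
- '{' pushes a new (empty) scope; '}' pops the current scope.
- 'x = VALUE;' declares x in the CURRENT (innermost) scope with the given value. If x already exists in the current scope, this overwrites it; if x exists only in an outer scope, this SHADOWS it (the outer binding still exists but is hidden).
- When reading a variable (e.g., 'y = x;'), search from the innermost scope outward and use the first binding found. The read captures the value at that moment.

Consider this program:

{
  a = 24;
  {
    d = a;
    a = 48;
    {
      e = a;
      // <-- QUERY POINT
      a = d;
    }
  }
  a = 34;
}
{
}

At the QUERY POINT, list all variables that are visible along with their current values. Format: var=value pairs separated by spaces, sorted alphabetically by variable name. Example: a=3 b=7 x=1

Answer: a=48 d=24 e=48

Derivation:
Step 1: enter scope (depth=1)
Step 2: declare a=24 at depth 1
Step 3: enter scope (depth=2)
Step 4: declare d=(read a)=24 at depth 2
Step 5: declare a=48 at depth 2
Step 6: enter scope (depth=3)
Step 7: declare e=(read a)=48 at depth 3
Visible at query point: a=48 d=24 e=48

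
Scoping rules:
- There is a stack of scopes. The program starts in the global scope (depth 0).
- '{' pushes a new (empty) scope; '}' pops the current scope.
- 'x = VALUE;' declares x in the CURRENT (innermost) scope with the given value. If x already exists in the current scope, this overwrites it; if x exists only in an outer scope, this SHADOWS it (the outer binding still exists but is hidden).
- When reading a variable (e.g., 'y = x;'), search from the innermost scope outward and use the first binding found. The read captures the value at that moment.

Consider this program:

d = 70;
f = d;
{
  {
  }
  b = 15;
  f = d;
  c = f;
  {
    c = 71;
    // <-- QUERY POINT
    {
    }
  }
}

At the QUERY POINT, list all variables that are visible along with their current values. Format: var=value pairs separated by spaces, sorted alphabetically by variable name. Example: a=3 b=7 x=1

Step 1: declare d=70 at depth 0
Step 2: declare f=(read d)=70 at depth 0
Step 3: enter scope (depth=1)
Step 4: enter scope (depth=2)
Step 5: exit scope (depth=1)
Step 6: declare b=15 at depth 1
Step 7: declare f=(read d)=70 at depth 1
Step 8: declare c=(read f)=70 at depth 1
Step 9: enter scope (depth=2)
Step 10: declare c=71 at depth 2
Visible at query point: b=15 c=71 d=70 f=70

Answer: b=15 c=71 d=70 f=70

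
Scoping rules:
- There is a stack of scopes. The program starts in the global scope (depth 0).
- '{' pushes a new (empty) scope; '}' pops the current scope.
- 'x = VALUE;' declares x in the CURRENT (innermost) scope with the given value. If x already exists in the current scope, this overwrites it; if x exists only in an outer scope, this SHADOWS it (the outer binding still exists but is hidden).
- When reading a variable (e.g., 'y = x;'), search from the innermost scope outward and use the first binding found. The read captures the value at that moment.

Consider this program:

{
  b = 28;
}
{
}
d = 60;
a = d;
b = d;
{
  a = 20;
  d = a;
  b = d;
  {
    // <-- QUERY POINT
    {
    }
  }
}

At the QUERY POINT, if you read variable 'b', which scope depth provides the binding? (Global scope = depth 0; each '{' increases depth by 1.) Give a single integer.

Answer: 1

Derivation:
Step 1: enter scope (depth=1)
Step 2: declare b=28 at depth 1
Step 3: exit scope (depth=0)
Step 4: enter scope (depth=1)
Step 5: exit scope (depth=0)
Step 6: declare d=60 at depth 0
Step 7: declare a=(read d)=60 at depth 0
Step 8: declare b=(read d)=60 at depth 0
Step 9: enter scope (depth=1)
Step 10: declare a=20 at depth 1
Step 11: declare d=(read a)=20 at depth 1
Step 12: declare b=(read d)=20 at depth 1
Step 13: enter scope (depth=2)
Visible at query point: a=20 b=20 d=20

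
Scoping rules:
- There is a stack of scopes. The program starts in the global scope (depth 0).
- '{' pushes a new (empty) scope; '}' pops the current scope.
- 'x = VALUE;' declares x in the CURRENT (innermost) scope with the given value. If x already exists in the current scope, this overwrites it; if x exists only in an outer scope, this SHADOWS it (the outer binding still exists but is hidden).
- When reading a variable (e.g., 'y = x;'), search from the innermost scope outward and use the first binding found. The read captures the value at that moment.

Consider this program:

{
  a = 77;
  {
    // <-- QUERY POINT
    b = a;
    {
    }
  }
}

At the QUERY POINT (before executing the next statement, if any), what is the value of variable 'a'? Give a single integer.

Step 1: enter scope (depth=1)
Step 2: declare a=77 at depth 1
Step 3: enter scope (depth=2)
Visible at query point: a=77

Answer: 77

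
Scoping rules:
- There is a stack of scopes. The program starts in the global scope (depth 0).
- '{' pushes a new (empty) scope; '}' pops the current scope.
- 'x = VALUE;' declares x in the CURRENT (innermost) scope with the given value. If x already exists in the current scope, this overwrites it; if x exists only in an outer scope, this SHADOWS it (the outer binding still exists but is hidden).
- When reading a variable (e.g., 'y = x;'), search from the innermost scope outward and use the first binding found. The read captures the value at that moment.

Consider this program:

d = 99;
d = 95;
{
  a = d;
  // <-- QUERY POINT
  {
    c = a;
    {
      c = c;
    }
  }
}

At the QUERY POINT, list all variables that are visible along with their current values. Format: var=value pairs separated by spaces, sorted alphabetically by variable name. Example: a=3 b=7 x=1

Answer: a=95 d=95

Derivation:
Step 1: declare d=99 at depth 0
Step 2: declare d=95 at depth 0
Step 3: enter scope (depth=1)
Step 4: declare a=(read d)=95 at depth 1
Visible at query point: a=95 d=95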